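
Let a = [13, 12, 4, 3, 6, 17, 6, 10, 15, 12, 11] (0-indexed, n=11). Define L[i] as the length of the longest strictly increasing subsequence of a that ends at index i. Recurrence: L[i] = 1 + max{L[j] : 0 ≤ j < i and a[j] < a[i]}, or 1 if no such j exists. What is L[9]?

   i    0    1    2    3    4    5    6    7    8    9   10
a[i]   13   12    4    3    6   17    6   10   15   12   11
L[i]    1    1    1    1    2    3    2    3    4    4    4

4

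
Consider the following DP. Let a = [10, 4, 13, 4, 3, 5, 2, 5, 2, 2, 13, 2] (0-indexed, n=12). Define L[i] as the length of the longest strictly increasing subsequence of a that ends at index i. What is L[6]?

1

   i    0    1    2    3    4    5    6    7    8    9   10   11
a[i]   10    4   13    4    3    5    2    5    2    2   13    2
L[i]    1    1    2    1    1    2    1    2    1    1    3    1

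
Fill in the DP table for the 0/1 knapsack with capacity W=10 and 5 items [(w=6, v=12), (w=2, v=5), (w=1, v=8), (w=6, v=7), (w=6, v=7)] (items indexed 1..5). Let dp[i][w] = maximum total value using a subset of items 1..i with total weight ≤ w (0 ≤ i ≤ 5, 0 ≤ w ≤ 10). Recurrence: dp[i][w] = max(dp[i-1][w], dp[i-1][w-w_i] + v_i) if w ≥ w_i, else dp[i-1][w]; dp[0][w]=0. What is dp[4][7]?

20

i\w   0   1   2   3   4   5   6   7   8   9  10
  0   0   0   0   0   0   0   0   0   0   0   0
  1   0   0   0   0   0   0  12  12  12  12  12
  2   0   0   5   5   5   5  12  12  17  17  17
  3   0   8   8  13  13  13  13  20  20  25  25
  4   0   8   8  13  13  13  13  20  20  25  25
  5   0   8   8  13  13  13  13  20  20  25  25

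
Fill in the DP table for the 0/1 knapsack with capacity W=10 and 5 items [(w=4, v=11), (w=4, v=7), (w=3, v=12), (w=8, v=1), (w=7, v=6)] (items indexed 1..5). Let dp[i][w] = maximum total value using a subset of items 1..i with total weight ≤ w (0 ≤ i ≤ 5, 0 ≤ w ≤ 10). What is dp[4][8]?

i\w   0   1   2   3   4   5   6   7   8   9  10
  0   0   0   0   0   0   0   0   0   0   0   0
  1   0   0   0   0  11  11  11  11  11  11  11
  2   0   0   0   0  11  11  11  11  18  18  18
  3   0   0   0  12  12  12  12  23  23  23  23
  4   0   0   0  12  12  12  12  23  23  23  23
  5   0   0   0  12  12  12  12  23  23  23  23

23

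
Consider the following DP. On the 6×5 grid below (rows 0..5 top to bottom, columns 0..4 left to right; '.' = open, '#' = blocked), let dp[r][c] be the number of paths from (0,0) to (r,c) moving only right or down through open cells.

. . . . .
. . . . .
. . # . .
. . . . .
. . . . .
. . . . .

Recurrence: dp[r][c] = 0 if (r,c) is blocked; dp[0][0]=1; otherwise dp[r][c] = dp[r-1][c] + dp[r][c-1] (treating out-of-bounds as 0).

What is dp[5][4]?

r\c   0   1   2   3   4
  0   1   1   1   1   1
  1   1   2   3   4   5
  2   1   3   0   4   9
  3   1   4   4   8  17
  4   1   5   9  17  34
  5   1   6  15  32  66

66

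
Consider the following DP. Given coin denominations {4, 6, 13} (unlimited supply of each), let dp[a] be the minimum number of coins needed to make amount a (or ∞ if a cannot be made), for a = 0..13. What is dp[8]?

2

 a  0  1  2  3  4  5  6  7  8  9 10 11 12 13
dp  0  -  -  -  1  -  1  -  2  -  2  -  2  1
(- denotes ∞ / unreachable)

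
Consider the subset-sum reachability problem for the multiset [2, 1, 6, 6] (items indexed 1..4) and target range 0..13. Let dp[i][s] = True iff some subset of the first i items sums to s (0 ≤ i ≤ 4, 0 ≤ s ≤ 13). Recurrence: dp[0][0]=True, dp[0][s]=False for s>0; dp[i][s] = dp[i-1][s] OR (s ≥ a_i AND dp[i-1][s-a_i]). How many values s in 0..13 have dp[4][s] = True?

10

i\s   0   1   2   3   4   5   6   7   8   9  10  11  12  13
  0   T   F   F   F   F   F   F   F   F   F   F   F   F   F
  1   T   F   T   F   F   F   F   F   F   F   F   F   F   F
  2   T   T   T   T   F   F   F   F   F   F   F   F   F   F
  3   T   T   T   T   F   F   T   T   T   T   F   F   F   F
  4   T   T   T   T   F   F   T   T   T   T   F   F   T   T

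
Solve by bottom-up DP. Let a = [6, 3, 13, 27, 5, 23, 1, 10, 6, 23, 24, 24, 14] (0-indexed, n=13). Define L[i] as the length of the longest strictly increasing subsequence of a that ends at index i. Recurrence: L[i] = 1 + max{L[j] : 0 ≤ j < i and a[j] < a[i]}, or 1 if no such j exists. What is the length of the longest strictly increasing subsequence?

   i    0    1    2    3    4    5    6    7    8    9   10   11   12
a[i]    6    3   13   27    5   23    1   10    6   23   24   24   14
L[i]    1    1    2    3    2    3    1    3    3    4    5    5    4

5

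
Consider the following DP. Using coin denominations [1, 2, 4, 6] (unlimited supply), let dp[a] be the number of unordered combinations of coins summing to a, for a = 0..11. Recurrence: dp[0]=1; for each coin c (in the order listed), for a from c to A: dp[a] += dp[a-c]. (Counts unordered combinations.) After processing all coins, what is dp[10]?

16

after  coin     0     1     2     3     4     5     6     7     8     9    10    11
          1     1     1     1     1     1     1     1     1     1     1     1     1
          2     1     1     2     2     3     3     4     4     5     5     6     6
          4     1     1     2     2     4     4     6     6     9     9    12    12
          6     1     1     2     2     4     4     7     7    11    11    16    16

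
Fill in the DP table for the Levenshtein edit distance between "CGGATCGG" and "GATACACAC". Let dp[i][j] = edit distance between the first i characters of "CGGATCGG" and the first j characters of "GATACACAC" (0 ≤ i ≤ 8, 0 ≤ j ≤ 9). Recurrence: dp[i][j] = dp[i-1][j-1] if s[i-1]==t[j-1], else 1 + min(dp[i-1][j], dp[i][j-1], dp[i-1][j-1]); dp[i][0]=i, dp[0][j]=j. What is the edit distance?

   ''  G  A  T  A  C  A  C  A  C
''  0  1  2  3  4  5  6  7  8  9
 C  1  1  2  3  4  4  5  6  7  8
 G  2  1  2  3  4  5  5  6  7  8
 G  3  2  2  3  4  5  6  6  7  8
 A  4  3  2  3  3  4  5  6  6  7
 T  5  4  3  2  3  4  5  6  7  7
 C  6  5  4  3  3  3  4  5  6  7
 G  7  6  5  4  4  4  4  5  6  7
 G  8  7  6  5  5  5  5  5  6  7

7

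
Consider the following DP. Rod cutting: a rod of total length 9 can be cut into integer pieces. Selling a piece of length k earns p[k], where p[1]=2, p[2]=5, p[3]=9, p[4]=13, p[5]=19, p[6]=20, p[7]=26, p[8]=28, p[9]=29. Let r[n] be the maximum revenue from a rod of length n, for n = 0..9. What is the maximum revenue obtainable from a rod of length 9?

   n    0    1    2    3    4    5    6    7    8    9
r[n]    0    2    5    9   13   19   21   26   28   32

32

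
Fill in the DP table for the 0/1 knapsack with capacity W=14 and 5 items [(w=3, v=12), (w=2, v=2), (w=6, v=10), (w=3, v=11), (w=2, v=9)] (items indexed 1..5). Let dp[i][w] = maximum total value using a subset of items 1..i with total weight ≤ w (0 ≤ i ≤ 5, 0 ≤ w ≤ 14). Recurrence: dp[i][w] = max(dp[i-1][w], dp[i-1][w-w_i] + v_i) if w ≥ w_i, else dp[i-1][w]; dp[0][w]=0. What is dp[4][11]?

i\w   0   1   2   3   4   5   6   7   8   9  10  11  12  13  14
  0   0   0   0   0   0   0   0   0   0   0   0   0   0   0   0
  1   0   0   0  12  12  12  12  12  12  12  12  12  12  12  12
  2   0   0   2  12  12  14  14  14  14  14  14  14  14  14  14
  3   0   0   2  12  12  14  14  14  14  22  22  24  24  24  24
  4   0   0   2  12  12  14  23  23  25  25  25  25  33  33  35
  5   0   0   9  12  12  21  23  23  32  32  34  34  34  34  42

25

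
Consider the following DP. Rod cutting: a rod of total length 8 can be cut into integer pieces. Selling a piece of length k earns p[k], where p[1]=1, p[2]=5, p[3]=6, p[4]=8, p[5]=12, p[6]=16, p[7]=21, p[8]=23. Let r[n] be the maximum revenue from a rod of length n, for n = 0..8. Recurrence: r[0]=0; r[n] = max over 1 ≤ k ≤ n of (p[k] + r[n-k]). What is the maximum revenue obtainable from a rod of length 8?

   n    0    1    2    3    4    5    6    7    8
r[n]    0    1    5    6   10   12   16   21   23

23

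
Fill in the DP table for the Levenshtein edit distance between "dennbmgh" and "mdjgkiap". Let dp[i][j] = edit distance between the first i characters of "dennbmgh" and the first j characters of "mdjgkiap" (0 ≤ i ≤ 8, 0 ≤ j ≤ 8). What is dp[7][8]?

   ''  m  d  j  g  k  i  a  p
''  0  1  2  3  4  5  6  7  8
 d  1  1  1  2  3  4  5  6  7
 e  2  2  2  2  3  4  5  6  7
 n  3  3  3  3  3  4  5  6  7
 n  4  4  4  4  4  4  5  6  7
 b  5  5  5  5  5  5  5  6  7
 m  6  5  6  6  6  6  6  6  7
 g  7  6  6  7  6  7  7  7  7
 h  8  7  7  7  7  7  8  8  8

7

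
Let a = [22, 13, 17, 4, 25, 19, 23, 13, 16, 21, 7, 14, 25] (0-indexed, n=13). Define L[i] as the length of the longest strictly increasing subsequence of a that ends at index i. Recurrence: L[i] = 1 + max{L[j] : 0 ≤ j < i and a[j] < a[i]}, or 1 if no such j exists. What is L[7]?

   i    0    1    2    3    4    5    6    7    8    9   10   11   12
a[i]   22   13   17    4   25   19   23   13   16   21    7   14   25
L[i]    1    1    2    1    3    3    4    2    3    4    2    3    5

2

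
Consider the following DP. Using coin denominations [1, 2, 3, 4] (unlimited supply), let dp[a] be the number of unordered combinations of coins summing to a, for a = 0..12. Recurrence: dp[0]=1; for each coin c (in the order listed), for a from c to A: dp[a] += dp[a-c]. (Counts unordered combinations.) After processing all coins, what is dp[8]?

after  coin     0     1     2     3     4     5     6     7     8     9    10    11    12
          1     1     1     1     1     1     1     1     1     1     1     1     1     1
          2     1     1     2     2     3     3     4     4     5     5     6     6     7
          3     1     1     2     3     4     5     7     8    10    12    14    16    19
          4     1     1     2     3     5     6     9    11    15    18    23    27    34

15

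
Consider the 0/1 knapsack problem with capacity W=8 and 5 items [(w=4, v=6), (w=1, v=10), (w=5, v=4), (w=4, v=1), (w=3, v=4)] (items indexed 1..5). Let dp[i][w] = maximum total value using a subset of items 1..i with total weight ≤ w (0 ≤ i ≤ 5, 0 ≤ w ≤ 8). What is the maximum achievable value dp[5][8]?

20

i\w   0   1   2   3   4   5   6   7   8
  0   0   0   0   0   0   0   0   0   0
  1   0   0   0   0   6   6   6   6   6
  2   0  10  10  10  10  16  16  16  16
  3   0  10  10  10  10  16  16  16  16
  4   0  10  10  10  10  16  16  16  16
  5   0  10  10  10  14  16  16  16  20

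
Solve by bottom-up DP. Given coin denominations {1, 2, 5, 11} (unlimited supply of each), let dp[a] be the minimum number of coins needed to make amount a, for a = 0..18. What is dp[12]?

 a  0  1  2  3  4  5  6  7  8  9 10 11 12 13 14 15 16 17 18
dp  0  1  1  2  2  1  2  2  3  3  2  1  2  2  3  3  2  3  3

2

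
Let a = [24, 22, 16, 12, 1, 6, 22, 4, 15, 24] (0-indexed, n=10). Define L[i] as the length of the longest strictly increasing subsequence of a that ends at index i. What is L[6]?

3

   i    0    1    2    3    4    5    6    7    8    9
a[i]   24   22   16   12    1    6   22    4   15   24
L[i]    1    1    1    1    1    2    3    2    3    4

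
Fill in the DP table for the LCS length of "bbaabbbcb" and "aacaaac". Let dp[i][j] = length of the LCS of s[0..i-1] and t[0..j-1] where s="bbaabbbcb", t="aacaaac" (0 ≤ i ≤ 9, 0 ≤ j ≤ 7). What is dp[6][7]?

2

   ''  a  a  c  a  a  a  c
''  0  0  0  0  0  0  0  0
 b  0  0  0  0  0  0  0  0
 b  0  0  0  0  0  0  0  0
 a  0  1  1  1  1  1  1  1
 a  0  1  2  2  2  2  2  2
 b  0  1  2  2  2  2  2  2
 b  0  1  2  2  2  2  2  2
 b  0  1  2  2  2  2  2  2
 c  0  1  2  3  3  3  3  3
 b  0  1  2  3  3  3  3  3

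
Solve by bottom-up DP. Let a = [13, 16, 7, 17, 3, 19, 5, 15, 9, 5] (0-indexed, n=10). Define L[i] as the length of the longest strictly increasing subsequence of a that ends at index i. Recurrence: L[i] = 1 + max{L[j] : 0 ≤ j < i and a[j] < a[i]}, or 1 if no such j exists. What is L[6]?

   i    0    1    2    3    4    5    6    7    8    9
a[i]   13   16    7   17    3   19    5   15    9    5
L[i]    1    2    1    3    1    4    2    3    3    2

2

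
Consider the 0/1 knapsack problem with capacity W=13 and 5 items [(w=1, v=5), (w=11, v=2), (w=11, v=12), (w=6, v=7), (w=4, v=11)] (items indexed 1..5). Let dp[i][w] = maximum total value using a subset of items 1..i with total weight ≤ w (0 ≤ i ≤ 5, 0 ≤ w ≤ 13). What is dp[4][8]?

12

i\w   0   1   2   3   4   5   6   7   8   9  10  11  12  13
  0   0   0   0   0   0   0   0   0   0   0   0   0   0   0
  1   0   5   5   5   5   5   5   5   5   5   5   5   5   5
  2   0   5   5   5   5   5   5   5   5   5   5   5   7   7
  3   0   5   5   5   5   5   5   5   5   5   5  12  17  17
  4   0   5   5   5   5   5   7  12  12  12  12  12  17  17
  5   0   5   5   5  11  16  16  16  16  16  18  23  23  23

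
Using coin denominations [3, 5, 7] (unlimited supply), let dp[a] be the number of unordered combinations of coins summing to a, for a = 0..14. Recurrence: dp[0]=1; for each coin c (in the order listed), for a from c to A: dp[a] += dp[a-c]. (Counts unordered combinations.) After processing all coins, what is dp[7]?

1

after  coin     0     1     2     3     4     5     6     7     8     9    10    11    12    13    14
          3     1     0     0     1     0     0     1     0     0     1     0     0     1     0     0
          5     1     0     0     1     0     1     1     0     1     1     1     1     1     1     1
          7     1     0     0     1     0     1     1     1     1     1     2     1     2     2     2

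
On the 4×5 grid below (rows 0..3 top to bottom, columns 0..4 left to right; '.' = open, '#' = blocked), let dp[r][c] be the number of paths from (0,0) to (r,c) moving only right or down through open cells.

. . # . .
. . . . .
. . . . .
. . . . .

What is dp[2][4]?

r\c   0   1   2   3   4
  0   1   1   0   0   0
  1   1   2   2   2   2
  2   1   3   5   7   9
  3   1   4   9  16  25

9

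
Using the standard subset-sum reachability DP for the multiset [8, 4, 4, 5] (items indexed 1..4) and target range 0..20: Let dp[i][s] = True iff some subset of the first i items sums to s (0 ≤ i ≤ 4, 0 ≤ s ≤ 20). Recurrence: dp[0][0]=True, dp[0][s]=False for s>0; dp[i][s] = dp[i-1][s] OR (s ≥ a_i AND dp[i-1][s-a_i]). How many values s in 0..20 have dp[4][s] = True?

i\s   0   1   2   3   4   5   6   7   8   9  10  11  12  13  14  15  16  17  18  19  20
  0   T   F   F   F   F   F   F   F   F   F   F   F   F   F   F   F   F   F   F   F   F
  1   T   F   F   F   F   F   F   F   T   F   F   F   F   F   F   F   F   F   F   F   F
  2   T   F   F   F   T   F   F   F   T   F   F   F   T   F   F   F   F   F   F   F   F
  3   T   F   F   F   T   F   F   F   T   F   F   F   T   F   F   F   T   F   F   F   F
  4   T   F   F   F   T   T   F   F   T   T   F   F   T   T   F   F   T   T   F   F   F

9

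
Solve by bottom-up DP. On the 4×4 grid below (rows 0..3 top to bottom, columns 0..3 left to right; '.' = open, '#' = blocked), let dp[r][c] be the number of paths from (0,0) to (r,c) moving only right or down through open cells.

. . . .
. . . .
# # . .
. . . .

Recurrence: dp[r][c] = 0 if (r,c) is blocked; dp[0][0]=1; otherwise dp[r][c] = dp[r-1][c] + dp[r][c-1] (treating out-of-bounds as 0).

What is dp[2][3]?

r\c   0   1   2   3
  0   1   1   1   1
  1   1   2   3   4
  2   0   0   3   7
  3   0   0   3  10

7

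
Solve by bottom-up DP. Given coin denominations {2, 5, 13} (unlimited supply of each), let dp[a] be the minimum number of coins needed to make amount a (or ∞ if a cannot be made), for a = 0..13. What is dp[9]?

3

 a  0  1  2  3  4  5  6  7  8  9 10 11 12 13
dp  0  -  1  -  2  1  3  2  4  3  2  4  3  1
(- denotes ∞ / unreachable)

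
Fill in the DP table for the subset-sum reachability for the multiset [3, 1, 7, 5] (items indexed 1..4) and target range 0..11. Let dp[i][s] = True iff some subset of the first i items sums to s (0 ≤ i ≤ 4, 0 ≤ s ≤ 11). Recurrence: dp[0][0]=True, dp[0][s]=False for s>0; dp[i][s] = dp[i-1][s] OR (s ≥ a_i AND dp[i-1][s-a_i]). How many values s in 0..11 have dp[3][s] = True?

8

i\s   0   1   2   3   4   5   6   7   8   9  10  11
  0   T   F   F   F   F   F   F   F   F   F   F   F
  1   T   F   F   T   F   F   F   F   F   F   F   F
  2   T   T   F   T   T   F   F   F   F   F   F   F
  3   T   T   F   T   T   F   F   T   T   F   T   T
  4   T   T   F   T   T   T   T   T   T   T   T   T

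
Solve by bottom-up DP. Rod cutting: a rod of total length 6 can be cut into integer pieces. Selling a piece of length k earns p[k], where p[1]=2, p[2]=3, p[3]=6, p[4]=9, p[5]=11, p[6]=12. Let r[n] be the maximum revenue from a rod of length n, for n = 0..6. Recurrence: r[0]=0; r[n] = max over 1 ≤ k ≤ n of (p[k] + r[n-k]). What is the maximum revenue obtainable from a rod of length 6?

13

   n    0    1    2    3    4    5    6
r[n]    0    2    4    6    9   11   13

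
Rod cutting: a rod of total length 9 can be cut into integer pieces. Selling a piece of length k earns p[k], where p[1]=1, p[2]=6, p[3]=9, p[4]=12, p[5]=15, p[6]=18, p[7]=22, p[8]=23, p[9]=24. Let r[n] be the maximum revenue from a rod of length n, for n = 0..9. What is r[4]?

12

   n    0    1    2    3    4    5    6    7    8    9
r[n]    0    1    6    9   12   15   18   22   24   28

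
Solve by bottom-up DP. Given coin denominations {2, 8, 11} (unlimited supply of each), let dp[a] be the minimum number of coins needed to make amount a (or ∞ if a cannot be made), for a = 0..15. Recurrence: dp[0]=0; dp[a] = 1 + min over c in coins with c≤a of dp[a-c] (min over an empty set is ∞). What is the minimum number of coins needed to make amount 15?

 a  0  1  2  3  4  5  6  7  8  9 10 11 12 13 14 15
dp  0  -  1  -  2  -  3  -  1  -  2  1  3  2  4  3
(- denotes ∞ / unreachable)

3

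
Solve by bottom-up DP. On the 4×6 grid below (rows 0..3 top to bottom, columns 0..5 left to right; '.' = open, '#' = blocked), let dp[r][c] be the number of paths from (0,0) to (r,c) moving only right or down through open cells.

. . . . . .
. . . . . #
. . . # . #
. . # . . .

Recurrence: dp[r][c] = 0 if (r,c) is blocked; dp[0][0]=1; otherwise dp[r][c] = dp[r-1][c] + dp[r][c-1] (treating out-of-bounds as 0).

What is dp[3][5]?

r\c   0   1   2   3   4   5
  0   1   1   1   1   1   1
  1   1   2   3   4   5   0
  2   1   3   6   0   5   0
  3   1   4   0   0   5   5

5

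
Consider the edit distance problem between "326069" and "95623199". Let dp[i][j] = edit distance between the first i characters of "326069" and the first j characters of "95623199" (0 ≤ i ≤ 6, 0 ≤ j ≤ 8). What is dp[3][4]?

   ''  9  5  6  2  3  1  9  9
''  0  1  2  3  4  5  6  7  8
 3  1  1  2  3  4  4  5  6  7
 2  2  2  2  3  3  4  5  6  7
 6  3  3  3  2  3  4  5  6  7
 0  4  4  4  3  3  4  5  6  7
 6  5  5  5  4  4  4  5  6  7
 9  6  5  6  5  5  5  5  5  6

3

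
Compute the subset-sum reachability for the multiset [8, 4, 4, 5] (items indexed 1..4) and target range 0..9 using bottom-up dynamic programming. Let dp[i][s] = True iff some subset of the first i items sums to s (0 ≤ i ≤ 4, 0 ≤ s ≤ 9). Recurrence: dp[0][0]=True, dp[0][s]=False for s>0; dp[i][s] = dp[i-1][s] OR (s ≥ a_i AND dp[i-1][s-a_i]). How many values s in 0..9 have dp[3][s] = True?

i\s   0   1   2   3   4   5   6   7   8   9
  0   T   F   F   F   F   F   F   F   F   F
  1   T   F   F   F   F   F   F   F   T   F
  2   T   F   F   F   T   F   F   F   T   F
  3   T   F   F   F   T   F   F   F   T   F
  4   T   F   F   F   T   T   F   F   T   T

3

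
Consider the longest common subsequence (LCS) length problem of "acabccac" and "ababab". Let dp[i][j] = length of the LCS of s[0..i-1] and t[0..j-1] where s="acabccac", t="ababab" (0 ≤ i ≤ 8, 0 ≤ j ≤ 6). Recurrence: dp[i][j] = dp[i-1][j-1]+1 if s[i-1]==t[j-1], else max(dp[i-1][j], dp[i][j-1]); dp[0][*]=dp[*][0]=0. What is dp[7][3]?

   ''  a  b  a  b  a  b
''  0  0  0  0  0  0  0
 a  0  1  1  1  1  1  1
 c  0  1  1  1  1  1  1
 a  0  1  1  2  2  2  2
 b  0  1  2  2  3  3  3
 c  0  1  2  2  3  3  3
 c  0  1  2  2  3  3  3
 a  0  1  2  3  3  4  4
 c  0  1  2  3  3  4  4

3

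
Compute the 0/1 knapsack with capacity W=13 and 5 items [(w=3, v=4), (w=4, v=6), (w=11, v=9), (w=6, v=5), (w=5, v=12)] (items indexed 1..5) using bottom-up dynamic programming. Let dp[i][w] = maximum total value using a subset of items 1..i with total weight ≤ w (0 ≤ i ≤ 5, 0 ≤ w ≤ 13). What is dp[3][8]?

10

i\w   0   1   2   3   4   5   6   7   8   9  10  11  12  13
  0   0   0   0   0   0   0   0   0   0   0   0   0   0   0
  1   0   0   0   4   4   4   4   4   4   4   4   4   4   4
  2   0   0   0   4   6   6   6  10  10  10  10  10  10  10
  3   0   0   0   4   6   6   6  10  10  10  10  10  10  10
  4   0   0   0   4   6   6   6  10  10  10  11  11  11  15
  5   0   0   0   4   6  12  12  12  16  18  18  18  22  22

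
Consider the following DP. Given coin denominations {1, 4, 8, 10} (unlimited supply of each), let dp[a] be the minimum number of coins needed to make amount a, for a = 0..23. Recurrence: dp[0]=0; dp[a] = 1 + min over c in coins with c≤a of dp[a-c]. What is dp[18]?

2

 a  0  1  2  3  4  5  6  7  8  9 10 11 12 13 14 15 16 17 18 19 20 21 22 23
dp  0  1  2  3  1  2  3  4  1  2  1  2  2  3  2  3  2  3  2  3  2  3  3  4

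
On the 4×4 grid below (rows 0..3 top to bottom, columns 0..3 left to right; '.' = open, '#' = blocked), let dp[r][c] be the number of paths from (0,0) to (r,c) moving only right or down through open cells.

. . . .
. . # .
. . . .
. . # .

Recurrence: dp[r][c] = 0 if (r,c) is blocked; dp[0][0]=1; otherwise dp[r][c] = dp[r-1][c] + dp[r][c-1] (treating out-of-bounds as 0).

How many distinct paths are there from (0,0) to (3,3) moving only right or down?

4

r\c   0   1   2   3
  0   1   1   1   1
  1   1   2   0   1
  2   1   3   3   4
  3   1   4   0   4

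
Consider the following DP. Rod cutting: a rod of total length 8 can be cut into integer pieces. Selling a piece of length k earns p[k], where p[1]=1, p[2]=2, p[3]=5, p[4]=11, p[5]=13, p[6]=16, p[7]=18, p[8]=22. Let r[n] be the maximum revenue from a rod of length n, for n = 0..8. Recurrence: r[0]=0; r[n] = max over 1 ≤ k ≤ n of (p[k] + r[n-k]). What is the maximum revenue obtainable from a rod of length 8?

22

   n    0    1    2    3    4    5    6    7    8
r[n]    0    1    2    5   11   13   16   18   22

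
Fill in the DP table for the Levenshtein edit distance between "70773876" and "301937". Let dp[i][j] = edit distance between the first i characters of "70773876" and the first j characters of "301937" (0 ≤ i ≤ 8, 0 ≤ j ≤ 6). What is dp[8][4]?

   ''  3  0  1  9  3  7
''  0  1  2  3  4  5  6
 7  1  1  2  3  4  5  5
 0  2  2  1  2  3  4  5
 7  3  3  2  2  3  4  4
 7  4  4  3  3  3  4  4
 3  5  4  4  4  4  3  4
 8  6  5  5  5  5  4  4
 7  7  6  6  6  6  5  4
 6  8  7  7  7  7  6  5

7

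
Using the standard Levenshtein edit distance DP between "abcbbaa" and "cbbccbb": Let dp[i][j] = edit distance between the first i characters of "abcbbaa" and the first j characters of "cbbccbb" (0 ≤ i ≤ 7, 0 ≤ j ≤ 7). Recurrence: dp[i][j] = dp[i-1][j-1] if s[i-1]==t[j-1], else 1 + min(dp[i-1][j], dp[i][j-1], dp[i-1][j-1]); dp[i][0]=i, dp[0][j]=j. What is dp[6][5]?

4

   ''  c  b  b  c  c  b  b
''  0  1  2  3  4  5  6  7
 a  1  1  2  3  4  5  6  7
 b  2  2  1  2  3  4  5  6
 c  3  2  2  2  2  3  4  5
 b  4  3  2  2  3  3  3  4
 b  5  4  3  2  3  4  3  3
 a  6  5  4  3  3  4  4  4
 a  7  6  5  4  4  4  5  5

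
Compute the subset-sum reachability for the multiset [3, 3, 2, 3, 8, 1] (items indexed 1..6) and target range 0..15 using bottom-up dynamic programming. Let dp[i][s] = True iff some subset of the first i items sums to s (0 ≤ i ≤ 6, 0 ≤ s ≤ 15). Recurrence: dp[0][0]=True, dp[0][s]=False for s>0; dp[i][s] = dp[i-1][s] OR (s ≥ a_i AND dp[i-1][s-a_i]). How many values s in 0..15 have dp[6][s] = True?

16

i\s   0   1   2   3   4   5   6   7   8   9  10  11  12  13  14  15
  0   T   F   F   F   F   F   F   F   F   F   F   F   F   F   F   F
  1   T   F   F   T   F   F   F   F   F   F   F   F   F   F   F   F
  2   T   F   F   T   F   F   T   F   F   F   F   F   F   F   F   F
  3   T   F   T   T   F   T   T   F   T   F   F   F   F   F   F   F
  4   T   F   T   T   F   T   T   F   T   T   F   T   F   F   F   F
  5   T   F   T   T   F   T   T   F   T   T   T   T   F   T   T   F
  6   T   T   T   T   T   T   T   T   T   T   T   T   T   T   T   T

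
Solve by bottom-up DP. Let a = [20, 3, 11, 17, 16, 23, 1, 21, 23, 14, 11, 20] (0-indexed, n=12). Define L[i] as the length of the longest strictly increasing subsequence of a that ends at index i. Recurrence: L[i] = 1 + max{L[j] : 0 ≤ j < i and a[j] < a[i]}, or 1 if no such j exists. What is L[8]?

5

   i    0    1    2    3    4    5    6    7    8    9   10   11
a[i]   20    3   11   17   16   23    1   21   23   14   11   20
L[i]    1    1    2    3    3    4    1    4    5    3    2    4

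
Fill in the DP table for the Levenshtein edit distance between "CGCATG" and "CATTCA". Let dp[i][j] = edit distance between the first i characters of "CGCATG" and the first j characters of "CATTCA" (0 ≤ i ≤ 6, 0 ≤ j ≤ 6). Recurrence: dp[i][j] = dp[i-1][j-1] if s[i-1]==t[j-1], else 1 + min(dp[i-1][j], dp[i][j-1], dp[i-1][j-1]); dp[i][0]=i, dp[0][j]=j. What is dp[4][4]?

3

   ''  C  A  T  T  C  A
''  0  1  2  3  4  5  6
 C  1  0  1  2  3  4  5
 G  2  1  1  2  3  4  5
 C  3  2  2  2  3  3  4
 A  4  3  2  3  3  4  3
 T  5  4  3  2  3  4  4
 G  6  5  4  3  3  4  5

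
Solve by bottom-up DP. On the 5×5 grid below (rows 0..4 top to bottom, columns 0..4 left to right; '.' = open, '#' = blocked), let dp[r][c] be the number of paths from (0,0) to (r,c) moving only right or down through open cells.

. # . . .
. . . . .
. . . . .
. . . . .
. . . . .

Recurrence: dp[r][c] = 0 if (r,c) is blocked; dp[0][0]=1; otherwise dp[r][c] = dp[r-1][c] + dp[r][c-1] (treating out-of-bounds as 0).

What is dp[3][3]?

10

r\c   0   1   2   3   4
  0   1   0   0   0   0
  1   1   1   1   1   1
  2   1   2   3   4   5
  3   1   3   6  10  15
  4   1   4  10  20  35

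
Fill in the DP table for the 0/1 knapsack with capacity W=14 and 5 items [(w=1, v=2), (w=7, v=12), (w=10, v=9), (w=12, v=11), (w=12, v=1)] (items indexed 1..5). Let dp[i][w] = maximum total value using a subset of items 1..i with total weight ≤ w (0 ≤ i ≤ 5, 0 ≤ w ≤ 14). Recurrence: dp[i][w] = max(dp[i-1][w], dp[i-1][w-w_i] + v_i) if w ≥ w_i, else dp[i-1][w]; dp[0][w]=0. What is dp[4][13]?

14

i\w   0   1   2   3   4   5   6   7   8   9  10  11  12  13  14
  0   0   0   0   0   0   0   0   0   0   0   0   0   0   0   0
  1   0   2   2   2   2   2   2   2   2   2   2   2   2   2   2
  2   0   2   2   2   2   2   2  12  14  14  14  14  14  14  14
  3   0   2   2   2   2   2   2  12  14  14  14  14  14  14  14
  4   0   2   2   2   2   2   2  12  14  14  14  14  14  14  14
  5   0   2   2   2   2   2   2  12  14  14  14  14  14  14  14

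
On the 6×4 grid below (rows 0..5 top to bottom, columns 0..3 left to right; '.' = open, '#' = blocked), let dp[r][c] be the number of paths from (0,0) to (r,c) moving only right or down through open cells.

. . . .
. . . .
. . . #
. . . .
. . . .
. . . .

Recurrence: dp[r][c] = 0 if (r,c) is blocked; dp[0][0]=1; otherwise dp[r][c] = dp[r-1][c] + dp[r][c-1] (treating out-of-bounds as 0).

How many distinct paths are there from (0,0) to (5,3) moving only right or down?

46

r\c   0   1   2   3
  0   1   1   1   1
  1   1   2   3   4
  2   1   3   6   0
  3   1   4  10  10
  4   1   5  15  25
  5   1   6  21  46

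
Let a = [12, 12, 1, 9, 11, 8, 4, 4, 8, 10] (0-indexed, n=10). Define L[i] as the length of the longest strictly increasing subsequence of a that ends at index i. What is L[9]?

   i    0    1    2    3    4    5    6    7    8    9
a[i]   12   12    1    9   11    8    4    4    8   10
L[i]    1    1    1    2    3    2    2    2    3    4

4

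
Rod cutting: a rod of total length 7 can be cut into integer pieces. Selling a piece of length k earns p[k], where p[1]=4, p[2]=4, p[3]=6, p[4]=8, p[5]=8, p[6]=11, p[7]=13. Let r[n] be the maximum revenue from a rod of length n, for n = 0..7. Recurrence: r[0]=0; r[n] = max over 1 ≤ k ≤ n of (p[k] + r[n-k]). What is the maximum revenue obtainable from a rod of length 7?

28

   n    0    1    2    3    4    5    6    7
r[n]    0    4    8   12   16   20   24   28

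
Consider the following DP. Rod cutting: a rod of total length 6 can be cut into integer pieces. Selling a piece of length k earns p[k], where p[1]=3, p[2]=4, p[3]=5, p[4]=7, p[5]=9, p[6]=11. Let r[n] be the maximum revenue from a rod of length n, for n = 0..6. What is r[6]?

   n    0    1    2    3    4    5    6
r[n]    0    3    6    9   12   15   18

18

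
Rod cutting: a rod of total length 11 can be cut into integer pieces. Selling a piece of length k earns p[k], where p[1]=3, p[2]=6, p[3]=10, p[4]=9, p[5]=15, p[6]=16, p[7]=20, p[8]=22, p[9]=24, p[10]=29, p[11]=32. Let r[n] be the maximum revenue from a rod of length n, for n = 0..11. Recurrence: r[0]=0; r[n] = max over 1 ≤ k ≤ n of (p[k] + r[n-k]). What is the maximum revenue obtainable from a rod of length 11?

   n    0    1    2    3    4    5    6    7    8    9   10   11
r[n]    0    3    6   10   13   16   20   23   26   30   33   36

36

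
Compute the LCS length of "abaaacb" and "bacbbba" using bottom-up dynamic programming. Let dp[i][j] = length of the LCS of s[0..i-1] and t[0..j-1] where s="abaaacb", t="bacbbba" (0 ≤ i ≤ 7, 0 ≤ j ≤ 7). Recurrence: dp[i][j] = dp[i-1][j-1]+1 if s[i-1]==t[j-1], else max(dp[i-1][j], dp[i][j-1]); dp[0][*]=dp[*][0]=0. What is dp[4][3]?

   ''  b  a  c  b  b  b  a
''  0  0  0  0  0  0  0  0
 a  0  0  1  1  1  1  1  1
 b  0  1  1  1  2  2  2  2
 a  0  1  2  2  2  2  2  3
 a  0  1  2  2  2  2  2  3
 a  0  1  2  2  2  2  2  3
 c  0  1  2  3  3  3  3  3
 b  0  1  2  3  4  4  4  4

2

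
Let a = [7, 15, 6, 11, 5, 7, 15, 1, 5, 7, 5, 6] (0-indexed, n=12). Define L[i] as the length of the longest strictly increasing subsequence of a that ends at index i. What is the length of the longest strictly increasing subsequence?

   i    0    1    2    3    4    5    6    7    8    9   10   11
a[i]    7   15    6   11    5    7   15    1    5    7    5    6
L[i]    1    2    1    2    1    2    3    1    2    3    2    3

3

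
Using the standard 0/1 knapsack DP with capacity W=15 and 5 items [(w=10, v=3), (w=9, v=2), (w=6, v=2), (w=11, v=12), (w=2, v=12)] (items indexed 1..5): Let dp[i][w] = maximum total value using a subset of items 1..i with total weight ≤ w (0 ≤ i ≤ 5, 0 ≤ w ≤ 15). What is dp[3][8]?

2

i\w   0   1   2   3   4   5   6   7   8   9  10  11  12  13  14  15
  0   0   0   0   0   0   0   0   0   0   0   0   0   0   0   0   0
  1   0   0   0   0   0   0   0   0   0   0   3   3   3   3   3   3
  2   0   0   0   0   0   0   0   0   0   2   3   3   3   3   3   3
  3   0   0   0   0   0   0   2   2   2   2   3   3   3   3   3   4
  4   0   0   0   0   0   0   2   2   2   2   3  12  12  12  12  12
  5   0   0  12  12  12  12  12  12  14  14  14  14  15  24  24  24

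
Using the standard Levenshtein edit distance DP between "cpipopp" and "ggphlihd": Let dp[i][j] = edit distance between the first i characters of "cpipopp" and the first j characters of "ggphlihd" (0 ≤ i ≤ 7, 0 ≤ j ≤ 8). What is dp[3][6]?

4

   ''  g  g  p  h  l  i  h  d
''  0  1  2  3  4  5  6  7  8
 c  1  1  2  3  4  5  6  7  8
 p  2  2  2  2  3  4  5  6  7
 i  3  3  3  3  3  4  4  5  6
 p  4  4  4  3  4  4  5  5  6
 o  5  5  5  4  4  5  5  6  6
 p  6  6  6  5  5  5  6  6  7
 p  7  7  7  6  6  6  6  7  7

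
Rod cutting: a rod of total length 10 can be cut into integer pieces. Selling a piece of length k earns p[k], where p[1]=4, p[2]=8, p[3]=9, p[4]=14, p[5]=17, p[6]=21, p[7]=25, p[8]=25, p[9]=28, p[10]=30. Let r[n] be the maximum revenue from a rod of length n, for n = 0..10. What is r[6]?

24

   n    0    1    2    3    4    5    6    7    8    9   10
r[n]    0    4    8   12   16   20   24   28   32   36   40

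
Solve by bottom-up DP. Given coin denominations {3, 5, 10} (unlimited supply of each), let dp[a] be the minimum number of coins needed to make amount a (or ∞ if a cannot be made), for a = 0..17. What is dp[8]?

2

 a  0  1  2  3  4  5  6  7  8  9 10 11 12 13 14 15 16 17
dp  0  -  -  1  -  1  2  -  2  3  1  3  4  2  4  2  3  5
(- denotes ∞ / unreachable)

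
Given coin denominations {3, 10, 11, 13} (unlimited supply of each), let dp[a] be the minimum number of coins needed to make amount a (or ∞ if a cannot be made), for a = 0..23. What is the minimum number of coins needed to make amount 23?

2

 a  0  1  2  3  4  5  6  7  8  9 10 11 12 13 14 15 16 17 18 19 20 21 22 23
dp  0  -  -  1  -  -  2  -  -  3  1  1  4  1  2  5  2  3  6  3  2  2  2  2
(- denotes ∞ / unreachable)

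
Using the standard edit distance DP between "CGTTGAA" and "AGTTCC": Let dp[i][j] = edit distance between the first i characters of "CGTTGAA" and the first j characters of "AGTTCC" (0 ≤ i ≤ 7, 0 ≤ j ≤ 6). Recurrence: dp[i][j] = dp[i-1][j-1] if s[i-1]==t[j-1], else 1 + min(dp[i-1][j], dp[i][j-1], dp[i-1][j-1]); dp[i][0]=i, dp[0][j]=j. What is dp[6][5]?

   ''  A  G  T  T  C  C
''  0  1  2  3  4  5  6
 C  1  1  2  3  4  4  5
 G  2  2  1  2  3  4  5
 T  3  3  2  1  2  3  4
 T  4  4  3  2  1  2  3
 G  5  5  4  3  2  2  3
 A  6  5  5  4  3  3  3
 A  7  6  6  5  4  4  4

3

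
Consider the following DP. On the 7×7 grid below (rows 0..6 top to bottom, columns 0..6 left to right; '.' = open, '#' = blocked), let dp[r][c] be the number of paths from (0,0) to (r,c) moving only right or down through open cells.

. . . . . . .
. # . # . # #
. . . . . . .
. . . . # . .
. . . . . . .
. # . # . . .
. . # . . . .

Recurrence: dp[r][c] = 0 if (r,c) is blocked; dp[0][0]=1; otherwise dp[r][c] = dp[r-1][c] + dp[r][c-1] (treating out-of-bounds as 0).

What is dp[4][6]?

22

r\c   0   1   2   3   4   5   6
  0   1   1   1   1   1   1   1
  1   1   0   1   0   1   0   0
  2   1   1   2   2   3   3   3
  3   1   2   4   6   0   3   6
  4   1   3   7  13  13  16  22
  5   1   0   7   0  13  29  51
  6   1   1   0   0  13  42  93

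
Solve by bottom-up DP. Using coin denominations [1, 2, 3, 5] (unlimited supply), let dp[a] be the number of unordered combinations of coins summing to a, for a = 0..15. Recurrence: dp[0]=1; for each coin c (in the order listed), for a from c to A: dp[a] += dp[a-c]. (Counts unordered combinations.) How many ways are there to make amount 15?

after  coin     0     1     2     3     4     5     6     7     8     9    10    11    12    13    14    15
          1     1     1     1     1     1     1     1     1     1     1     1     1     1     1     1     1
          2     1     1     2     2     3     3     4     4     5     5     6     6     7     7     8     8
          3     1     1     2     3     4     5     7     8    10    12    14    16    19    21    24    27
          5     1     1     2     3     4     6     8    10    13    16    20    24    29    34    40    47

47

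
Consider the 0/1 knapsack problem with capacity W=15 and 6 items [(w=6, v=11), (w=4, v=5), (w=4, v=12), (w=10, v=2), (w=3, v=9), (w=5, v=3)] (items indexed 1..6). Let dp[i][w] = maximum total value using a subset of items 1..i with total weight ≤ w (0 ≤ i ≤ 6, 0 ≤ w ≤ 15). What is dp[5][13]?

i\w   0   1   2   3   4   5   6   7   8   9  10  11  12  13  14  15
  0   0   0   0   0   0   0   0   0   0   0   0   0   0   0   0   0
  1   0   0   0   0   0   0  11  11  11  11  11  11  11  11  11  11
  2   0   0   0   0   5   5  11  11  11  11  16  16  16  16  16  16
  3   0   0   0   0  12  12  12  12  17  17  23  23  23  23  28  28
  4   0   0   0   0  12  12  12  12  17  17  23  23  23  23  28  28
  5   0   0   0   9  12  12  12  21  21  21  23  26  26  32  32  32
  6   0   0   0   9  12  12  12  21  21  21  23  26  26  32  32  32

32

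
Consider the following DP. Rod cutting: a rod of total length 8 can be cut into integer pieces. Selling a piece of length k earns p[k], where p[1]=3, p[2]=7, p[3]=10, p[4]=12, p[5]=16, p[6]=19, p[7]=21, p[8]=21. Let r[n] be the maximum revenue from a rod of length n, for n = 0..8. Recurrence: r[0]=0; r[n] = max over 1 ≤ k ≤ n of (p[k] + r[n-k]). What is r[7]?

24

   n    0    1    2    3    4    5    6    7    8
r[n]    0    3    7   10   14   17   21   24   28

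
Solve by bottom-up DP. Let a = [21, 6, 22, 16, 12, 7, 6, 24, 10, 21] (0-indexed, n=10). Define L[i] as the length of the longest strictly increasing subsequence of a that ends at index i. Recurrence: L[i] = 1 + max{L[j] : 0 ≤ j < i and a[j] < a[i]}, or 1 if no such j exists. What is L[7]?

3

   i    0    1    2    3    4    5    6    7    8    9
a[i]   21    6   22   16   12    7    6   24   10   21
L[i]    1    1    2    2    2    2    1    3    3    4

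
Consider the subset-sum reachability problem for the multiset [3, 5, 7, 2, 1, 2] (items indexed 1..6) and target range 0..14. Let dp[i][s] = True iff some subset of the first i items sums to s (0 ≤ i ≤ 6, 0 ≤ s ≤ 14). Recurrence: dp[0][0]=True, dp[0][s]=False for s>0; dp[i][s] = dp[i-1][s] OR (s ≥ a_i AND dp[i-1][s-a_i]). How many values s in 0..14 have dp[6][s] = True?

15

i\s   0   1   2   3   4   5   6   7   8   9  10  11  12  13  14
  0   T   F   F   F   F   F   F   F   F   F   F   F   F   F   F
  1   T   F   F   T   F   F   F   F   F   F   F   F   F   F   F
  2   T   F   F   T   F   T   F   F   T   F   F   F   F   F   F
  3   T   F   F   T   F   T   F   T   T   F   T   F   T   F   F
  4   T   F   T   T   F   T   F   T   T   T   T   F   T   F   T
  5   T   T   T   T   T   T   T   T   T   T   T   T   T   T   T
  6   T   T   T   T   T   T   T   T   T   T   T   T   T   T   T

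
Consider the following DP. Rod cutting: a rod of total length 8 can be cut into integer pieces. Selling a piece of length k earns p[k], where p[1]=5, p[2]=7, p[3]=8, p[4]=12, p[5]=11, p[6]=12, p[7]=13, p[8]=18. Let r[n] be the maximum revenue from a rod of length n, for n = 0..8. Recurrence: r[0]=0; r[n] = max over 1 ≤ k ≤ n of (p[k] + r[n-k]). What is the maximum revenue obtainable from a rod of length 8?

40

   n    0    1    2    3    4    5    6    7    8
r[n]    0    5   10   15   20   25   30   35   40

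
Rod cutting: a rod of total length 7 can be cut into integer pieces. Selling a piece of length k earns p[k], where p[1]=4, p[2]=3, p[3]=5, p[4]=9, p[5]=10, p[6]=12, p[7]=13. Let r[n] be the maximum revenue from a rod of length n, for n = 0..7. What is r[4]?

16

   n    0    1    2    3    4    5    6    7
r[n]    0    4    8   12   16   20   24   28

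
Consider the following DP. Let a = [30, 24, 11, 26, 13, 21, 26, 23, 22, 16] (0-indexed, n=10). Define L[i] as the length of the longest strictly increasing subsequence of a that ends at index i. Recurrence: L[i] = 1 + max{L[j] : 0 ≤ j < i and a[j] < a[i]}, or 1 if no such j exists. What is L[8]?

   i    0    1    2    3    4    5    6    7    8    9
a[i]   30   24   11   26   13   21   26   23   22   16
L[i]    1    1    1    2    2    3    4    4    4    3

4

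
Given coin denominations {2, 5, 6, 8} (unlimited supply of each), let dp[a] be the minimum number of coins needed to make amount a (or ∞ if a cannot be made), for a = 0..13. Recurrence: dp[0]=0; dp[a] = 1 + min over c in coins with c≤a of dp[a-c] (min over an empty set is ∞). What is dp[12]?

2

 a  0  1  2  3  4  5  6  7  8  9 10 11 12 13
dp  0  -  1  -  2  1  1  2  1  3  2  2  2  2
(- denotes ∞ / unreachable)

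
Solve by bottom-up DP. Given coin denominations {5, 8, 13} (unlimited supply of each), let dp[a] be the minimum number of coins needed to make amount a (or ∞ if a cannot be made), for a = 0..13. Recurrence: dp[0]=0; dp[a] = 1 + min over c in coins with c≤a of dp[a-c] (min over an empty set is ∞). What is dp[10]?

 a  0  1  2  3  4  5  6  7  8  9 10 11 12 13
dp  0  -  -  -  -  1  -  -  1  -  2  -  -  1
(- denotes ∞ / unreachable)

2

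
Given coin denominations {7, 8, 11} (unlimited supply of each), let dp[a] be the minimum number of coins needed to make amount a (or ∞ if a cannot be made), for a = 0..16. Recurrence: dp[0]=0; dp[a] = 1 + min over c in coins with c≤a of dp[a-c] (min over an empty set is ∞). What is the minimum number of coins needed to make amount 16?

 a  0  1  2  3  4  5  6  7  8  9 10 11 12 13 14 15 16
dp  0  -  -  -  -  -  -  1  1  -  -  1  -  -  2  2  2
(- denotes ∞ / unreachable)

2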